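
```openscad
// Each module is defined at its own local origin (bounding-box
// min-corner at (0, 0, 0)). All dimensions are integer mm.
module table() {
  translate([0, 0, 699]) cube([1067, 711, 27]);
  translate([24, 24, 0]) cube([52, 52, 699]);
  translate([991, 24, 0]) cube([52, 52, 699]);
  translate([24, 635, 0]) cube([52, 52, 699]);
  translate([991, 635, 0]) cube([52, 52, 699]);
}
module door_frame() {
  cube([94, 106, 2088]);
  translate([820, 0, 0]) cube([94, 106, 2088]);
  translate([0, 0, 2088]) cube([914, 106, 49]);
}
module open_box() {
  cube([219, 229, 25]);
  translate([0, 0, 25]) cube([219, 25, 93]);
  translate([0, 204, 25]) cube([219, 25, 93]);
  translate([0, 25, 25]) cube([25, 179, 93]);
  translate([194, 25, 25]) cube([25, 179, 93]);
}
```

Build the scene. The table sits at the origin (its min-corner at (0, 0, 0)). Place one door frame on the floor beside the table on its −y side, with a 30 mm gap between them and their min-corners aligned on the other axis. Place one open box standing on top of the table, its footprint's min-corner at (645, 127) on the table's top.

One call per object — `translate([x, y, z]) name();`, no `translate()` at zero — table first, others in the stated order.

table();
translate([0, -136, 0]) door_frame();
translate([645, 127, 726]) open_box();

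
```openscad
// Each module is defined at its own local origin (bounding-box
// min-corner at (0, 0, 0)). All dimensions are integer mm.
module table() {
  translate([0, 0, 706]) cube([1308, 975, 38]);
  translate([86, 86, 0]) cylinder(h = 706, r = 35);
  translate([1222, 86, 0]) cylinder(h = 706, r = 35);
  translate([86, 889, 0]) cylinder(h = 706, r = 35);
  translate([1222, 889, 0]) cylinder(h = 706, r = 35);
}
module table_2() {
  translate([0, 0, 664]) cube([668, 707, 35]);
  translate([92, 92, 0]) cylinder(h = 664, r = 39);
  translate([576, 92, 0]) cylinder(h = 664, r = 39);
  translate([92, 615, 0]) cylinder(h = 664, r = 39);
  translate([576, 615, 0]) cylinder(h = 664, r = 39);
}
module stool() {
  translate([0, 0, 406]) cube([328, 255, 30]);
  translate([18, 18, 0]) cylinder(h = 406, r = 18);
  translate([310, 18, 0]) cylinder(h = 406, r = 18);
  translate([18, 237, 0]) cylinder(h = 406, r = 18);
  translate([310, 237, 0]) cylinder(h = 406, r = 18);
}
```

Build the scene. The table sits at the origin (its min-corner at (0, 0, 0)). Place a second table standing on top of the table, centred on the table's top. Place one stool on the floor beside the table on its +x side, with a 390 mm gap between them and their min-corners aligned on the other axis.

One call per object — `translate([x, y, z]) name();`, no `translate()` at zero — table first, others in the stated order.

table();
translate([320, 134, 744]) table_2();
translate([1698, 0, 0]) stool();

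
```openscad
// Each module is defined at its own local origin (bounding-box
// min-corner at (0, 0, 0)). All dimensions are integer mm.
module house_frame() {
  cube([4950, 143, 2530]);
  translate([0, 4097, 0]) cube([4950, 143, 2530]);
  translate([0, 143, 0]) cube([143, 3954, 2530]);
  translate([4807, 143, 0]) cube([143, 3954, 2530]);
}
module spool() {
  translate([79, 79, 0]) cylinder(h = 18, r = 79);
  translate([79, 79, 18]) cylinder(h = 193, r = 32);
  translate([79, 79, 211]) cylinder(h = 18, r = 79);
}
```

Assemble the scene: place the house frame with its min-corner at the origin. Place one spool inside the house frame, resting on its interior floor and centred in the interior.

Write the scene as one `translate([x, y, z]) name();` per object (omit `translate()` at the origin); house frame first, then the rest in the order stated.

house_frame();
translate([2396, 2041, 0]) spool();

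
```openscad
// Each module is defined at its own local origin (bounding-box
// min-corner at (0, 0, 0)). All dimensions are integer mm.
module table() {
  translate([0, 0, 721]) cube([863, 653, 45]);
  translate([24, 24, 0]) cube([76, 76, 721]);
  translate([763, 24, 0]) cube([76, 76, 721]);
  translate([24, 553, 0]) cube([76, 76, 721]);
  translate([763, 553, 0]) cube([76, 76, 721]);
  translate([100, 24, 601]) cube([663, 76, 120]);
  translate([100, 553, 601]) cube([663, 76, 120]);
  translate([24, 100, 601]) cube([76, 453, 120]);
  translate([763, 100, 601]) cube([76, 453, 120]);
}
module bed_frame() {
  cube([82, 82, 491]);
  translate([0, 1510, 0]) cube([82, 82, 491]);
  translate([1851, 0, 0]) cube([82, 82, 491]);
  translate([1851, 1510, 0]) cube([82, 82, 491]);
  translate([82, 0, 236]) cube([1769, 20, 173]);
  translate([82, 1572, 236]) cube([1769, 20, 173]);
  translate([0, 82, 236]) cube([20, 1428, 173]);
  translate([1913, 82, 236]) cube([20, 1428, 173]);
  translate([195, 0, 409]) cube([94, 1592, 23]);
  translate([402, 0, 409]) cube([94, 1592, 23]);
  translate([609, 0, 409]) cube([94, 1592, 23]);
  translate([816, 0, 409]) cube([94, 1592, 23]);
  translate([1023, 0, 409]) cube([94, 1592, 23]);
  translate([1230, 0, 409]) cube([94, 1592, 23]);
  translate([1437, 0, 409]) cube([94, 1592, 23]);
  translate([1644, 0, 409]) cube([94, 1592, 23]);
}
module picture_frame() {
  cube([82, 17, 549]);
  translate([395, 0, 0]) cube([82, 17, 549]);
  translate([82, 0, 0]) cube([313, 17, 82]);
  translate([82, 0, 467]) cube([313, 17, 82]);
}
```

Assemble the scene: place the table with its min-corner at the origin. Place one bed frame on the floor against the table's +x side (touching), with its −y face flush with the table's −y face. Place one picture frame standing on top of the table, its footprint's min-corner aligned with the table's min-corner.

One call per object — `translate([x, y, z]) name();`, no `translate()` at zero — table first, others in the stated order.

table();
translate([863, 0, 0]) bed_frame();
translate([0, 0, 766]) picture_frame();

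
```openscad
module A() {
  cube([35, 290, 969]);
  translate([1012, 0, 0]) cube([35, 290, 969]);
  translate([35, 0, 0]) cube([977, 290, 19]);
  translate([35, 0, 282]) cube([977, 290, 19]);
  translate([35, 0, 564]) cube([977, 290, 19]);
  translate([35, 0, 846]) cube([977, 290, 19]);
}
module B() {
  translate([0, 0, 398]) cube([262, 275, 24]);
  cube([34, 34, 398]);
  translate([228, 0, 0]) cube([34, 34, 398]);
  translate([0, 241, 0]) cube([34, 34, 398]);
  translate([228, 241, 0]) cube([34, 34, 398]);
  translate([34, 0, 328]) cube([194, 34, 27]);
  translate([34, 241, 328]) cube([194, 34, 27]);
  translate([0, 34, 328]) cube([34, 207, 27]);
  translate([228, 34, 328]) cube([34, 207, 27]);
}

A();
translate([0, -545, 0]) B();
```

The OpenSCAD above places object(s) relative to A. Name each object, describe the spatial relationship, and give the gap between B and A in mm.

The stool's nearest face is 270 mm from the bookshelf's −y face.

A is a bookshelf. B is a stool. The stool is on the floor beside the bookshelf on its −y side. The gap between the stool and the bookshelf is 270 mm.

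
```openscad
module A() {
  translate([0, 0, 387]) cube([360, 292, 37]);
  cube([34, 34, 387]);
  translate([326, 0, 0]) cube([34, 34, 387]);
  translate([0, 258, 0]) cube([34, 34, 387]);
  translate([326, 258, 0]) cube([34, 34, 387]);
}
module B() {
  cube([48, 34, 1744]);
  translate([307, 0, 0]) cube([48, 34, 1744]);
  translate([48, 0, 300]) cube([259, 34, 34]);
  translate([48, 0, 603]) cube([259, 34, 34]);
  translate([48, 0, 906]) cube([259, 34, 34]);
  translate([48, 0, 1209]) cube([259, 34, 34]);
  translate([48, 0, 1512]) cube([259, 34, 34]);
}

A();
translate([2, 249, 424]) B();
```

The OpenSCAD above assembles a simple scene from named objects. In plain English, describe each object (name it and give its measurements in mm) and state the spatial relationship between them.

A is a simple wooden stool: a rectangular seat 360 mm (x) by 292 mm (y), 37 mm thick, top face at z = 424 mm, on four square legs, each 34×34 mm in cross-section. The legs rest on z = 0, each flush with a corner of the seat.

B is a wooden ladder with two side rails of 48×34 mm section and 1744 mm height, set 355 mm apart overall. Between them run 5 rectangular rungs (34 mm deep, 34 mm thick), front faces flush with the rails' −y face. The bottom of the first rung is 300 mm above the floor and each subsequent rung is 303 mm higher than the one below.

The ladder is on top of the stool.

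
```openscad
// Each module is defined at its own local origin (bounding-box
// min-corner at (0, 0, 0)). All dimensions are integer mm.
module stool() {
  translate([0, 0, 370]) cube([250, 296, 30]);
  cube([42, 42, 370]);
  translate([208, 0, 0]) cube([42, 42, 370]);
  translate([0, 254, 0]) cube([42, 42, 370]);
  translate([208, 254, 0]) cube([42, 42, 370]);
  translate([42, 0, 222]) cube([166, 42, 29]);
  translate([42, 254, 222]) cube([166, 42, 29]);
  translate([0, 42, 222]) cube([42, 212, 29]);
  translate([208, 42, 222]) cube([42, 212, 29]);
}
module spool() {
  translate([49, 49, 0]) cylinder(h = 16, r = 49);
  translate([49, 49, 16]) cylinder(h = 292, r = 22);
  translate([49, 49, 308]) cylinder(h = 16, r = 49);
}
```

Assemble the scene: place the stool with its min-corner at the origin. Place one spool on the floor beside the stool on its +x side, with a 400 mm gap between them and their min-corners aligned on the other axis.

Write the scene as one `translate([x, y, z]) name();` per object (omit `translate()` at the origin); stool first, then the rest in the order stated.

stool();
translate([650, 0, 0]) spool();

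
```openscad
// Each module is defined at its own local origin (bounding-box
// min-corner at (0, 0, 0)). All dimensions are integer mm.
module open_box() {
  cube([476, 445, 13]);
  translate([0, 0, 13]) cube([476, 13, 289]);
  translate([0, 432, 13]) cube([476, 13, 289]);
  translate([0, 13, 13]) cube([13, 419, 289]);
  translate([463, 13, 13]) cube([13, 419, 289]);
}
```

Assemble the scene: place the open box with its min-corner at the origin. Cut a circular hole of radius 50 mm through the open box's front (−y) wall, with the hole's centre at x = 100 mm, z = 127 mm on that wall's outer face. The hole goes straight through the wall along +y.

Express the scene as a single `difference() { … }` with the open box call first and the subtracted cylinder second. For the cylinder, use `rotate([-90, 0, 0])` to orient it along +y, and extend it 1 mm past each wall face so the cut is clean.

difference() {
  open_box();
  translate([100, -1, 127]) rotate([-90, 0, 0]) cylinder(h = 15, r = 50);
}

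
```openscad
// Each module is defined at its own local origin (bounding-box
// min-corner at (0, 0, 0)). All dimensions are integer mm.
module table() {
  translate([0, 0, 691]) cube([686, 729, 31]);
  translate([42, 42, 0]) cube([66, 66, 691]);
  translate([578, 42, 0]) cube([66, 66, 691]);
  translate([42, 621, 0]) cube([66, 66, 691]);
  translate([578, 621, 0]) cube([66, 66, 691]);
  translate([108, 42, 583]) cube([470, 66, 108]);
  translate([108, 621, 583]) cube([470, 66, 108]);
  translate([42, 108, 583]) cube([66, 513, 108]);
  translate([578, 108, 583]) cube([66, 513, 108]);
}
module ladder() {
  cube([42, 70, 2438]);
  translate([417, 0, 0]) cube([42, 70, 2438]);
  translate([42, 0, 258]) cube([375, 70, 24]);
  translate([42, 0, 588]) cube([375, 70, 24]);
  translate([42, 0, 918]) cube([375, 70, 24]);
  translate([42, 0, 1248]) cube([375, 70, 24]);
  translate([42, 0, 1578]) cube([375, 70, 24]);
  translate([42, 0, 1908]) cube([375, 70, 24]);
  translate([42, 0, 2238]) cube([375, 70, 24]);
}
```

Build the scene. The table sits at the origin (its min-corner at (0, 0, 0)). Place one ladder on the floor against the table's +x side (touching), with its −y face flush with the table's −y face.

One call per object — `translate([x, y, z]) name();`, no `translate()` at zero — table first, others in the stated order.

table();
translate([686, 0, 0]) ladder();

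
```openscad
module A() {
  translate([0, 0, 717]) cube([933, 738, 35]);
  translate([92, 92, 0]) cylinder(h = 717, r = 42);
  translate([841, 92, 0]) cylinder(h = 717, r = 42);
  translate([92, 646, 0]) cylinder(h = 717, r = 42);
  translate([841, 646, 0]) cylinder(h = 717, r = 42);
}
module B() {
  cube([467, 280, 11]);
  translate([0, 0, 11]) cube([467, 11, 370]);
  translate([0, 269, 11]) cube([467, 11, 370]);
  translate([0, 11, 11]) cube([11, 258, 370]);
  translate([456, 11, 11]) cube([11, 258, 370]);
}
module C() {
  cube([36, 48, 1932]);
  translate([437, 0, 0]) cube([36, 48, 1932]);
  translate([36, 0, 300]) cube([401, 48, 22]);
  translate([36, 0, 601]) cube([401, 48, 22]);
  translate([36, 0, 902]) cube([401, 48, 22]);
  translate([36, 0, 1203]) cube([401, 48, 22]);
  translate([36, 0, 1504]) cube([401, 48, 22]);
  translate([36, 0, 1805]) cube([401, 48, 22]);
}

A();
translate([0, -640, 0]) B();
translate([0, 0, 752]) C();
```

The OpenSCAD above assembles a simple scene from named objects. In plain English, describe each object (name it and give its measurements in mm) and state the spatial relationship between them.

A is a rectangular dining table. The top is 933×738×35 mm with its upper surface at z = 752 mm. It stands on four round legs of 84 mm diameter, each leg's bounding box inset 50 mm from the nearest pair of top edges, running from the floor to the underside of the top.

B is an open storage box with external size 467×280×381 mm and wall thickness 11 mm (the base is also 11 mm thick). The base covers the whole footprint; the four walls stand on the base, with the y-facing walls full-width and the x-facing walls fitting between their inner faces.

C is a wooden ladder with two side rails of 36×48 mm section and 1932 mm height, set 473 mm apart overall. Between them run 6 rectangular rungs (48 mm deep, 22 mm thick), front faces flush with the rails' −y face. The bottom of the first rung is 300 mm above the floor and each subsequent rung is 301 mm higher than the one below.

The open box is on the floor beside the table on its −y side. The ladder is on top of the table.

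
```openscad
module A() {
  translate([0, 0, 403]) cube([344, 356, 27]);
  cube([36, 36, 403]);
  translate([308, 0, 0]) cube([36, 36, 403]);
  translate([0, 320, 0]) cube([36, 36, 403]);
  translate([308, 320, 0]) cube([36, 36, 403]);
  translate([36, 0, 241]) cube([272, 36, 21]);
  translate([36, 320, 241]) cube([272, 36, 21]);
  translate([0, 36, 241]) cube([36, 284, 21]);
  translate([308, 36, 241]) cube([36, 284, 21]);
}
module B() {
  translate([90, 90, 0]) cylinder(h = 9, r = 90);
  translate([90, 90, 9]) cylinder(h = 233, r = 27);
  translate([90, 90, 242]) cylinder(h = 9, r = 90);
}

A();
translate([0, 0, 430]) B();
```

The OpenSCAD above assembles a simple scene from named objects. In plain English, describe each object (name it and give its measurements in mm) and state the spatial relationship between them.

A is a four-legged stool. The seat is 344×356 mm, 27 mm thick, top at z = 430 mm. It stands on four square legs, each 36×36 mm in cross-section, from z = 0 to the seat underside, each flush with a corner of the seat. Four stretchers, 36 mm wide and 21 mm tall, connect adjacent legs with their undersides at z = 241 mm, each running between the inner faces of the legs it joins and aligned with the legs' outer faces on the other axis.

B is a spool: two coaxial disc flanges of radius 90 mm and thickness 9 mm, joined by a core cylinder of radius 27 mm and height 233 mm. The lower flange rests on z = 0 and the three cylinders share a vertical axis.

The spool is on top of the stool.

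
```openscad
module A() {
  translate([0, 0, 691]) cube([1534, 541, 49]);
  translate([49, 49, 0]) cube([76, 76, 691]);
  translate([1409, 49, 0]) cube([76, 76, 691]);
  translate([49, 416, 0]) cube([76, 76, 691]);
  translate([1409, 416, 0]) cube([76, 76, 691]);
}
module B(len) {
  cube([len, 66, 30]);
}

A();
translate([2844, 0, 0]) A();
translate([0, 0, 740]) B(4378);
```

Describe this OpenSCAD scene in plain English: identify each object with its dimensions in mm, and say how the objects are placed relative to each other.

A is a rectangular dining table. The top is 1534×541×49 mm with its upper surface at z = 740 mm. It stands on four 76×76 mm square legs, each inset 49 mm from the nearest pair of top edges, running from the floor to the underside of the top.

B is a rectangular beam 4378 mm long (x), 66 mm deep (y), 30 mm thick (z).

The beam spans the tops of two tables placed 1310 mm apart, resting at z = 740 mm.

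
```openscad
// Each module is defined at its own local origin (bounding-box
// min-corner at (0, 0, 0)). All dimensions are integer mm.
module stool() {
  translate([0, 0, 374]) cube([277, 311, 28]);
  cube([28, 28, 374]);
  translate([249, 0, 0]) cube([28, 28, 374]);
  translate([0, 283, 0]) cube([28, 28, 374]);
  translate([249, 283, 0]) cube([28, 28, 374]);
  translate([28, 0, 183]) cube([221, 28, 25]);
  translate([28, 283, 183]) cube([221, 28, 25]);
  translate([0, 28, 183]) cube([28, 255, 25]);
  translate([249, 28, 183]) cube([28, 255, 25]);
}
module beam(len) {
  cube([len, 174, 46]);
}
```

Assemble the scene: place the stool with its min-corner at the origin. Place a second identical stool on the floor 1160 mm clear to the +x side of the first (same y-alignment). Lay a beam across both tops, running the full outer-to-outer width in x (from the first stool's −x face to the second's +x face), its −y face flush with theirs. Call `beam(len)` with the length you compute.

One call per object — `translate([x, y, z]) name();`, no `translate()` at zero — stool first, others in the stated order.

stool();
translate([1437, 0, 0]) stool();
translate([0, 0, 402]) beam(1714);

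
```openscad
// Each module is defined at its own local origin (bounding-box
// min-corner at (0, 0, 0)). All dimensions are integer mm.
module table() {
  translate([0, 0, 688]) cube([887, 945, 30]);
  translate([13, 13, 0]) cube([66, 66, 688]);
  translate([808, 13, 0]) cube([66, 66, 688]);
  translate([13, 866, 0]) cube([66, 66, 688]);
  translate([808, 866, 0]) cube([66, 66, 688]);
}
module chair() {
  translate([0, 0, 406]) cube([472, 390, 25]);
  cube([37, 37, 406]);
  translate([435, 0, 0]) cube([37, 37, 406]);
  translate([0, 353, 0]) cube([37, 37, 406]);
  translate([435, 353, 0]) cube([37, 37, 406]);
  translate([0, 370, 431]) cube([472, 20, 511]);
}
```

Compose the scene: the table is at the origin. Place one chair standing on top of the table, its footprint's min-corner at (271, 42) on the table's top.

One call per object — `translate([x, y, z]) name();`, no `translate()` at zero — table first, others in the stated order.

table();
translate([271, 42, 718]) chair();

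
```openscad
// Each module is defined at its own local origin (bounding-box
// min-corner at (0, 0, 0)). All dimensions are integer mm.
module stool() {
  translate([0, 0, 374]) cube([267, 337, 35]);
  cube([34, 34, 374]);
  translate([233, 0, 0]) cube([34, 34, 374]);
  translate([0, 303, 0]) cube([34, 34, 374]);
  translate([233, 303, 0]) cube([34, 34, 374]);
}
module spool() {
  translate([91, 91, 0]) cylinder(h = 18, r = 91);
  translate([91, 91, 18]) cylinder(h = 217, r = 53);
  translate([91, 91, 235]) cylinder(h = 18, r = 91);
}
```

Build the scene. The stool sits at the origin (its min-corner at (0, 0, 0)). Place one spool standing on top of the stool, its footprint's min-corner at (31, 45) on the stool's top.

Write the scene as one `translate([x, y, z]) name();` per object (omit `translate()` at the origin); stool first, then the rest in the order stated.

stool();
translate([31, 45, 409]) spool();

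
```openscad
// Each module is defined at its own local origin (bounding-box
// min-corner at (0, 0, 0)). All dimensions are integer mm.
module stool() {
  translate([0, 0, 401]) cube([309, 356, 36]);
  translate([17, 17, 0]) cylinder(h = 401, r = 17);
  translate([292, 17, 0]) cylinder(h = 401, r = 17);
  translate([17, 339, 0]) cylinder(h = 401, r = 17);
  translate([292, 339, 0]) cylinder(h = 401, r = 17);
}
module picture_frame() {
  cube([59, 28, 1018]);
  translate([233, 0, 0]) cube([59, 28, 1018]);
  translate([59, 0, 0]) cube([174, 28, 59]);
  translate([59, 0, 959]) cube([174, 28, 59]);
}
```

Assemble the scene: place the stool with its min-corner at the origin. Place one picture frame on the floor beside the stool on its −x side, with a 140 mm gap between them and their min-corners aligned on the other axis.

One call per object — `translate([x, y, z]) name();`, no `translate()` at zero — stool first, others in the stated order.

stool();
translate([-432, 0, 0]) picture_frame();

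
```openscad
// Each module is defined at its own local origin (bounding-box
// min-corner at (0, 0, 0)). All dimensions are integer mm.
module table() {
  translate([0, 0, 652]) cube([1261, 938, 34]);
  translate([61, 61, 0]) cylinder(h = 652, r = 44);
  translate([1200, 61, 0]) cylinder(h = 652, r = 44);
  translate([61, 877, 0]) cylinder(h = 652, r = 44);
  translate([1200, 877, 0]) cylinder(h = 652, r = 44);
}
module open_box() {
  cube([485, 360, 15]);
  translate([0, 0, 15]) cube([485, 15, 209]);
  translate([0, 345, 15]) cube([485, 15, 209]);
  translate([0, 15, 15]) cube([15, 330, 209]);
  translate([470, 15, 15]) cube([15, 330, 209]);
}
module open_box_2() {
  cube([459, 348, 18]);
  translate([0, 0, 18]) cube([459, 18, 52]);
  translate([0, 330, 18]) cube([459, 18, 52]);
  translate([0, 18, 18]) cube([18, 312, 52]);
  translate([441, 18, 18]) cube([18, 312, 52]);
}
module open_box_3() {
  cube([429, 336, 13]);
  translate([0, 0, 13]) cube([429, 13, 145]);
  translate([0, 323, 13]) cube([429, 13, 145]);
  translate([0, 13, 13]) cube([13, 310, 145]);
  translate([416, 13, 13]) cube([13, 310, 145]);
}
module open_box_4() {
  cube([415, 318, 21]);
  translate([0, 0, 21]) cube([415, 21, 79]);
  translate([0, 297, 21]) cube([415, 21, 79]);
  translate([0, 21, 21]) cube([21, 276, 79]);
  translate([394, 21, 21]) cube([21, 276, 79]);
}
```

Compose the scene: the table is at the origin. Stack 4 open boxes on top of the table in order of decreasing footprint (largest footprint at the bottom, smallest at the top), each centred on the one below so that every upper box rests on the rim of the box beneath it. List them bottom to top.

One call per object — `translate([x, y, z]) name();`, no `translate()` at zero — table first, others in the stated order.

table();
translate([388, 289, 686]) open_box();
translate([401, 295, 910]) open_box_2();
translate([416, 301, 980]) open_box_3();
translate([423, 310, 1138]) open_box_4();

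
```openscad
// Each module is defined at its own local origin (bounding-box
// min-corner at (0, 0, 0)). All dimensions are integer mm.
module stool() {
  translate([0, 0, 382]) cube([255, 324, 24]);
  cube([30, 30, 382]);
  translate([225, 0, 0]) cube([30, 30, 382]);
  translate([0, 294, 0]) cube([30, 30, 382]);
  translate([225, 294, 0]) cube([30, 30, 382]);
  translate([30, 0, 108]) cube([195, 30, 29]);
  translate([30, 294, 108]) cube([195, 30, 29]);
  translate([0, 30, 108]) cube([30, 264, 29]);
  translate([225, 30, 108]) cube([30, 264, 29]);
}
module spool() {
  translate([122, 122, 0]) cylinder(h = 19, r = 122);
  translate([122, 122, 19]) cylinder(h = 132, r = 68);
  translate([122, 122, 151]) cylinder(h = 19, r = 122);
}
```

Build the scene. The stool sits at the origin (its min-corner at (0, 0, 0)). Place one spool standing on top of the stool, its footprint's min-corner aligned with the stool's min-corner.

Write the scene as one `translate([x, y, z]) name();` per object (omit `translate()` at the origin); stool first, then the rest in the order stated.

stool();
translate([0, 0, 406]) spool();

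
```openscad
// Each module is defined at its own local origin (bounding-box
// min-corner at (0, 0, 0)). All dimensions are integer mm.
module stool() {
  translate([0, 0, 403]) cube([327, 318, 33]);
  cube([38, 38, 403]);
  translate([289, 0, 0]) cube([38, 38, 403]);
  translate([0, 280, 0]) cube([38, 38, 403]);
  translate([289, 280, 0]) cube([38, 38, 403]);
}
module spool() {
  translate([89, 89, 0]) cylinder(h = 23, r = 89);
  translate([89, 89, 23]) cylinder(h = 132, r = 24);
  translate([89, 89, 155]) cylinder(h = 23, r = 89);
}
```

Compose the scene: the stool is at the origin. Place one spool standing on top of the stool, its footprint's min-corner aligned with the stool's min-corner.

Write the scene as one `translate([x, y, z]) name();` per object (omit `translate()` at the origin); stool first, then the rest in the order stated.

stool();
translate([0, 0, 436]) spool();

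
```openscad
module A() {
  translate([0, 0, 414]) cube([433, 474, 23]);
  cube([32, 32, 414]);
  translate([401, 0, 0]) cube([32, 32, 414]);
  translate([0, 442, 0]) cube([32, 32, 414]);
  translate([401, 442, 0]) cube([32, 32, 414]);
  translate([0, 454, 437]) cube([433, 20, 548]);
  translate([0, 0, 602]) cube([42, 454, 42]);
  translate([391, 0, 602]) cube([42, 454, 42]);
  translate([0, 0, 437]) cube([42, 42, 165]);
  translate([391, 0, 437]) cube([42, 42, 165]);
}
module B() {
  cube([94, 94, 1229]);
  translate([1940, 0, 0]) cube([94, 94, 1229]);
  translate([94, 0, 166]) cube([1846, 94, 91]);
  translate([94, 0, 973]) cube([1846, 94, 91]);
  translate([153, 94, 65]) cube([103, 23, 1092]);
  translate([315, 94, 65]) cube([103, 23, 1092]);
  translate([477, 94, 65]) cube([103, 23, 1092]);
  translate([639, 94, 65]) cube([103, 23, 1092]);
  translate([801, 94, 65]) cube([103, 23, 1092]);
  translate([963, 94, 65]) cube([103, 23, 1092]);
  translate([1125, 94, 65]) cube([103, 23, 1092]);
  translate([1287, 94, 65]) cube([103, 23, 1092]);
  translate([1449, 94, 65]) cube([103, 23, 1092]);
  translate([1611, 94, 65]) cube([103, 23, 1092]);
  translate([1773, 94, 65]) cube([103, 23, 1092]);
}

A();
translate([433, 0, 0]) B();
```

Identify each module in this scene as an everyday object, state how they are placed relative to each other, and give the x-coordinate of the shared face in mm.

A is a chair. B is a fence section. The fence section is against the chair's +x side, with their −y faces flush. The x-coordinate of the shared face is 433 mm.

The chair's +x face and the fence section's −x face are both at x = 433 mm.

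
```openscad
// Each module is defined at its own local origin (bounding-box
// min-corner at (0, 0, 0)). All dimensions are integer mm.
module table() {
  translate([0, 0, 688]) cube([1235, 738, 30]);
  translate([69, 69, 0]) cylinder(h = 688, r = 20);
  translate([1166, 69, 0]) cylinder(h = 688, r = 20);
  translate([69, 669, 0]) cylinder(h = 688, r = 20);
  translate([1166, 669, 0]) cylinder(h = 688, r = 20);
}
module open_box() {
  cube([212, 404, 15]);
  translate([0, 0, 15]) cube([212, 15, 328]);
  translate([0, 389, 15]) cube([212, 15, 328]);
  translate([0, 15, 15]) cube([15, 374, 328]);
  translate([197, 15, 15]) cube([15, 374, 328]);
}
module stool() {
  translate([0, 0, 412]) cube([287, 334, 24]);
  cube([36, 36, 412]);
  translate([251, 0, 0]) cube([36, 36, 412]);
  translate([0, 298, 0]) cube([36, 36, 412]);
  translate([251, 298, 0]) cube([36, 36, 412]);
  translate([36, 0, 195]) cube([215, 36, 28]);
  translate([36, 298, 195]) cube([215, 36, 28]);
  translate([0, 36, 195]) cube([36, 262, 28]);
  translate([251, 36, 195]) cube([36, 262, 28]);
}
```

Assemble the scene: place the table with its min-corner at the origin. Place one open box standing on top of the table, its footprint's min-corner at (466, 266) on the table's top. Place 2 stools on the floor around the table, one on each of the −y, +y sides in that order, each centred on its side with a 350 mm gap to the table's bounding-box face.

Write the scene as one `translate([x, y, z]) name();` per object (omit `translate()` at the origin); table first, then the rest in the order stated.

table();
translate([466, 266, 718]) open_box();
translate([474, -684, 0]) stool();
translate([474, 1088, 0]) stool();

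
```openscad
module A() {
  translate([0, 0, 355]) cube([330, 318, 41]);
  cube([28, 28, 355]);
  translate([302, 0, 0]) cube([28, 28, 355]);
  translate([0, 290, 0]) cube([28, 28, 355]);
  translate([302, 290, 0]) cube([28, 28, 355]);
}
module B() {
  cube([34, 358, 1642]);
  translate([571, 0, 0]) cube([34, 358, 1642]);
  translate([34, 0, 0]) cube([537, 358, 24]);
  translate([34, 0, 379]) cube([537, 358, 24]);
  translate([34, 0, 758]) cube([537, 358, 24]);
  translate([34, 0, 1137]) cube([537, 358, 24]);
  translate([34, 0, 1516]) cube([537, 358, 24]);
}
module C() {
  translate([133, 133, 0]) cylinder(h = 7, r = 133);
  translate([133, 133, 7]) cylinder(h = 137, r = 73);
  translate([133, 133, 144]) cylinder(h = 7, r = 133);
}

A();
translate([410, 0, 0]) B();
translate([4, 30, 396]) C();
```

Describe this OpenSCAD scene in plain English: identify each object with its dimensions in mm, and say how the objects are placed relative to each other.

A is a four-legged stool. The seat is 330×318 mm, 41 mm thick, top at z = 396 mm. It stands on four square legs, each 28×28 mm in cross-section, from z = 0 to the seat underside, each flush with a corner of the seat.

B is a bookshelf 605 mm wide overall, 358 mm deep and 1642 mm tall. The two sides are 34 mm thick vertical panels. 5 horizontal shelves of 24 mm thickness span between the inner faces of the sides; the lowest shelf sits on the floor and shelves are stacked with a clear vertical gap of 355 mm between each pair.

C is a spool: two coaxial disc flanges of radius 133 mm and thickness 7 mm, joined by a core cylinder of radius 73 mm and height 137 mm. The lower flange rests on z = 0 and the three cylinders share a vertical axis.

The bookshelf is on the floor beside the stool on its +x side. The spool is on top of the stool.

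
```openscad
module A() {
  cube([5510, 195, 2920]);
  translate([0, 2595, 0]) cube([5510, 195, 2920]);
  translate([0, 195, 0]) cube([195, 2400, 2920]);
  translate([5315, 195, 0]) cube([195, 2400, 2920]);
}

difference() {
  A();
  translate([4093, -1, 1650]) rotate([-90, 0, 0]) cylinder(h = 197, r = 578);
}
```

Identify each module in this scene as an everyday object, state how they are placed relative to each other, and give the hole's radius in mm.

The subtracted cylinder has r = 578 mm.

A is a house frame. The house frame has a circular hole through its front wall. The hole's radius is 578 mm.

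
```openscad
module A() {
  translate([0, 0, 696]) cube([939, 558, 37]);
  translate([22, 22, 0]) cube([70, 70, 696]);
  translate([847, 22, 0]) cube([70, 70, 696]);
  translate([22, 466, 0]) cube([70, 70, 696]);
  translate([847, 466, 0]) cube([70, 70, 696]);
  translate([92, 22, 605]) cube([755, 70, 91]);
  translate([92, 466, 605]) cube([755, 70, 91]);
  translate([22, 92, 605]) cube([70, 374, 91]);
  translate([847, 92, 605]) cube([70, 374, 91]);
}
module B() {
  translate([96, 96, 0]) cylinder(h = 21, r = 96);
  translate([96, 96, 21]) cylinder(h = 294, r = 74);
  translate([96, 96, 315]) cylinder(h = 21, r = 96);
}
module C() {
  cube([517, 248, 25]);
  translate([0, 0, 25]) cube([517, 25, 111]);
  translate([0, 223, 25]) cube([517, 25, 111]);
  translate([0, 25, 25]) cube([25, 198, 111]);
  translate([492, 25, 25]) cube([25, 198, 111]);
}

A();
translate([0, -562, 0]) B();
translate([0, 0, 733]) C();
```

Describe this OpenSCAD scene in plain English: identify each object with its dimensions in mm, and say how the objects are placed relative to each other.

A is a rectangular dining table. The top is 939×558×37 mm with its upper surface at z = 733 mm. It stands on four 70×70 mm square legs, each inset 22 mm from the nearest pair of top edges, running from the floor to the underside of the top. Four apron rails, 70 mm thick and 91 mm tall, run between adjacent legs with their top edges flush with the underside of the top and their outer faces flush with the legs' outer faces.

B is a spool: two coaxial disc flanges of radius 96 mm and thickness 21 mm, joined by a core cylinder of radius 74 mm and height 294 mm. The lower flange rests on z = 0 and the three cylinders share a vertical axis.

C is an open-topped rectangular box: outside dimensions 517×248×136 mm, with a uniform wall and base thickness of 25 mm. The base is a full 517×248 slab on the floor; four walls sit on top of the base. The front and back walls (the −y and +y sides) span the full width; the two side walls fit between them.

The spool is on the floor beside the table on its −y side. The open box is on top of the table.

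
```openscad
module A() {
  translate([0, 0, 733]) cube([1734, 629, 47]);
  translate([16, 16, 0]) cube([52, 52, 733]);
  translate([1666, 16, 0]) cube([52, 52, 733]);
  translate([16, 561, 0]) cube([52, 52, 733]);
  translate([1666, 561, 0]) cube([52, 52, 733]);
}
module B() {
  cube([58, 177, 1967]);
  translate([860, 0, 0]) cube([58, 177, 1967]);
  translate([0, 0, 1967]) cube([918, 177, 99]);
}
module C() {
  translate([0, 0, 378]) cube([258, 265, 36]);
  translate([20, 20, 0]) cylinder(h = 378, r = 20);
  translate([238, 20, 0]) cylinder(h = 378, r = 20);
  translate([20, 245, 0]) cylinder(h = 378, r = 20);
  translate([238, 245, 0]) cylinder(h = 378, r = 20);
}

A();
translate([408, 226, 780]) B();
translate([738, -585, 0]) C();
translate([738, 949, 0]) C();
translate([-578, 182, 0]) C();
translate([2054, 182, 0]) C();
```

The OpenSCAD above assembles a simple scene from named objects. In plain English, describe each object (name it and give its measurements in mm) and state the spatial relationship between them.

A is a table with a 1734×629 mm rectangular top, 47 mm thick, top surface at z = 780 mm, supported by four 52×52 mm square legs, each inset 16 mm from the nearest pair of top edges, running from the floor.

B is a rectangular door frame: two vertical jambs of 58×177 mm section, 1967 mm tall, with a clear opening 802 mm wide between their inner faces. A header 99 mm tall and 177 mm deep lies on top of the jambs and spans the full outside width.

C is a four-legged stool. The seat is 258×265 mm, 36 mm thick, top at z = 414 mm. It stands on four round legs, each 40 mm in diameter, from z = 0 to the seat underside, each leg's axis is inset half a diameter from the nearest pair of seat edges (so the leg's bounding box is flush with the corner).

The door frame is on top of the table, centred. Four stools sit around the table at the −y, +y, −x, +x sides.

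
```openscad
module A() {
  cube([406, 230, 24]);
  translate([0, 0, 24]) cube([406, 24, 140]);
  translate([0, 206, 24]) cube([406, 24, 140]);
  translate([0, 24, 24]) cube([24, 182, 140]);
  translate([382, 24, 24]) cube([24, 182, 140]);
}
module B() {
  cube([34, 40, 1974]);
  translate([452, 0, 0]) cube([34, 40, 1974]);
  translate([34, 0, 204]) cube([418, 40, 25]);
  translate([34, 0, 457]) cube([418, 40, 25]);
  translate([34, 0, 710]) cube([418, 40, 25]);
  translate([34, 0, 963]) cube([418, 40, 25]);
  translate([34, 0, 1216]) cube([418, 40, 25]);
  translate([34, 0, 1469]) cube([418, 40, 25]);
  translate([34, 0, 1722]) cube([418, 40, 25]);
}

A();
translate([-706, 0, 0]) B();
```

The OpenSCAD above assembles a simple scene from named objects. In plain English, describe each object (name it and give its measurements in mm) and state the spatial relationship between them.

A is an open storage box with external size 406×230×164 mm and wall thickness 24 mm (the base is also 24 mm thick). The base covers the whole footprint; the four walls stand on the base, with the y-facing walls full-width and the x-facing walls fitting between their inner faces.

B is a straight ladder. Two 34×40 mm vertical rails, 1974 mm tall, stand 486 mm apart (outside-to-outside) with their front faces coplanar on the −y side. 7 rungs, each 40 mm deep and 25 mm tall, span between the inner faces of the rails, front faces flush with the rails. The lowest rung's underside is at z = 204 mm and rungs are spaced 253 mm apart (underside to underside).

The ladder is on the floor beside the open box on its −x side.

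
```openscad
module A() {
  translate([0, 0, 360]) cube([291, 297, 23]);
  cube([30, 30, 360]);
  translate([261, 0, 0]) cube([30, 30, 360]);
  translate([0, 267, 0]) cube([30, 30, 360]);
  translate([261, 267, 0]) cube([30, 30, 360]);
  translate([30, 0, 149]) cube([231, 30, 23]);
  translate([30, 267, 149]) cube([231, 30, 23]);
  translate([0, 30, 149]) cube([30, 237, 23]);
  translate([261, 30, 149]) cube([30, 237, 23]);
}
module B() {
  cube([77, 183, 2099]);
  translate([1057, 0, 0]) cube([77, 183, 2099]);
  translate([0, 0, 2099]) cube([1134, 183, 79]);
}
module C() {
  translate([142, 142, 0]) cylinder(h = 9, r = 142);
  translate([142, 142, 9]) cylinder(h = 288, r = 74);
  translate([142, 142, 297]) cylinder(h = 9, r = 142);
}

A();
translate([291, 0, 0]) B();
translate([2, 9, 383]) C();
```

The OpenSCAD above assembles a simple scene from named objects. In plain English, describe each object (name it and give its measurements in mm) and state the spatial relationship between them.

A is a simple wooden stool: a rectangular seat 291 mm (x) by 297 mm (y), 23 mm thick, top face at z = 383 mm, on four square legs, each 30×30 mm in cross-section. The legs rest on z = 0, each flush with a corner of the seat. Four stretchers, 30 mm wide and 23 mm tall, connect adjacent legs with their undersides at z = 149 mm, each running between the inner faces of the legs it joins and aligned with the legs' outer faces on the other axis.

B is a door frame. The clear opening is 980 mm wide and 2099 mm high. Two 77 mm wide jambs, 183 mm deep, stand either side of the opening from the floor to the top of the opening. A 79 mm thick head sits across the top of both jambs, spanning the full outside width of the frame.

C is a spool: two coaxial disc flanges of radius 142 mm and thickness 9 mm, joined by a core cylinder of radius 74 mm and height 288 mm. The lower flange rests on z = 0 and the three cylinders share a vertical axis.

The door frame is against the stool's +x side, with their −y faces flush. The spool is on top of the stool.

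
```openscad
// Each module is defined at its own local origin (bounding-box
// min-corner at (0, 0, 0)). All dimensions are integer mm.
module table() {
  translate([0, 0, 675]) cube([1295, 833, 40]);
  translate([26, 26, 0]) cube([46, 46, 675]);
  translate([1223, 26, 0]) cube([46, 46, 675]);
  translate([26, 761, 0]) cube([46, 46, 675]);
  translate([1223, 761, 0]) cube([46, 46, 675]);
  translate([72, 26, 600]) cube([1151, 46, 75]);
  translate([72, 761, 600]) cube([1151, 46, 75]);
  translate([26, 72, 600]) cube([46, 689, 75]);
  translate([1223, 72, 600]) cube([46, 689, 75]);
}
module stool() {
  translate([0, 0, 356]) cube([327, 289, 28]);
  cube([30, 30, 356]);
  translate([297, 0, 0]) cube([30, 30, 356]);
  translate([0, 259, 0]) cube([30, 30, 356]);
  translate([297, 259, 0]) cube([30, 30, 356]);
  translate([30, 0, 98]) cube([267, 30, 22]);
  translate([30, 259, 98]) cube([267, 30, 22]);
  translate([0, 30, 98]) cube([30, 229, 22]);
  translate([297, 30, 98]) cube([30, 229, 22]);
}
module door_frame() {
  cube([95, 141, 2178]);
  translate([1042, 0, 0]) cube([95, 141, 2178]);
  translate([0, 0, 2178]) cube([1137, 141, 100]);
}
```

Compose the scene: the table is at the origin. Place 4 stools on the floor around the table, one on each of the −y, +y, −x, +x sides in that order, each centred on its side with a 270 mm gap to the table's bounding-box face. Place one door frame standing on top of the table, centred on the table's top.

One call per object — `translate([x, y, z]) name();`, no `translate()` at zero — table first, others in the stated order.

table();
translate([484, -559, 0]) stool();
translate([484, 1103, 0]) stool();
translate([-597, 272, 0]) stool();
translate([1565, 272, 0]) stool();
translate([79, 346, 715]) door_frame();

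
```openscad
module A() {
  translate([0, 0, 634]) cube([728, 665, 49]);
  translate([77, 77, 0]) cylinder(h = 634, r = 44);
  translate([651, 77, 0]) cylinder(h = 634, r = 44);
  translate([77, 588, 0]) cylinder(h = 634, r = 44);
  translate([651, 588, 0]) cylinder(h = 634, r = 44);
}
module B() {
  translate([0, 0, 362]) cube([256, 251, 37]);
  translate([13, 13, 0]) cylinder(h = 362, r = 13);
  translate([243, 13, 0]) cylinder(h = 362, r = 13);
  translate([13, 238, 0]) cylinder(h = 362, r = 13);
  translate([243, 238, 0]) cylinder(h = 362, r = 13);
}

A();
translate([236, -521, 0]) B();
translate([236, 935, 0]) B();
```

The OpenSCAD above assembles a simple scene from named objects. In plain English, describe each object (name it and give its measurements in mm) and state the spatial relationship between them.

A is a rectangular dining table. The top is 728×665×49 mm with its upper surface at z = 683 mm. It stands on four round legs of 88 mm diameter, each leg's bounding box inset 33 mm from the nearest pair of top edges, running from the floor to the underside of the top.

B is a four-legged stool. The seat is a 256×251×37 mm slab whose top surface is at z = 399 mm; four round legs, each 26 mm in diameter, run from the floor (z = 0) to the underside of the seat, each leg's axis is inset half a diameter from the nearest pair of seat edges (so the leg's bounding box is flush with the corner).

Two stools sit around the table at the −y, +y sides.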